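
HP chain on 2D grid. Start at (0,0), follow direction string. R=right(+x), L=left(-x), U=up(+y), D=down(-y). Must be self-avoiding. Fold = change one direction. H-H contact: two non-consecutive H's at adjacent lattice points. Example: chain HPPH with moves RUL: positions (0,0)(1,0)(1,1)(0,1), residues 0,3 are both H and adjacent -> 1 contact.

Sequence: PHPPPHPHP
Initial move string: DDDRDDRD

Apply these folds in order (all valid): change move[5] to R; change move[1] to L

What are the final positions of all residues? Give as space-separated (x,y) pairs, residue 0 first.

Initial moves: DDDRDDRD
Fold: move[5]->R => DDDRDRRD (positions: [(0, 0), (0, -1), (0, -2), (0, -3), (1, -3), (1, -4), (2, -4), (3, -4), (3, -5)])
Fold: move[1]->L => DLDRDRRD (positions: [(0, 0), (0, -1), (-1, -1), (-1, -2), (0, -2), (0, -3), (1, -3), (2, -3), (2, -4)])

Answer: (0,0) (0,-1) (-1,-1) (-1,-2) (0,-2) (0,-3) (1,-3) (2,-3) (2,-4)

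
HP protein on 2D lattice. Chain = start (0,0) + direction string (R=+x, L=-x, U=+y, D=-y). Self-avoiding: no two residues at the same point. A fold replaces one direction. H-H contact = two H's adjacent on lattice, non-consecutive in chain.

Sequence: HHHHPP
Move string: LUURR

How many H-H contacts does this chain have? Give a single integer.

Positions: [(0, 0), (-1, 0), (-1, 1), (-1, 2), (0, 2), (1, 2)]
No H-H contacts found.

Answer: 0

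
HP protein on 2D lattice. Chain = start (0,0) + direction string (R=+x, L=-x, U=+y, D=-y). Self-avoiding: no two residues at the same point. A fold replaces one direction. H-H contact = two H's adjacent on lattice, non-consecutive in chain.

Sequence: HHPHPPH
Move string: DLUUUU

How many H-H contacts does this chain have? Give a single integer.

Answer: 1

Derivation:
Positions: [(0, 0), (0, -1), (-1, -1), (-1, 0), (-1, 1), (-1, 2), (-1, 3)]
H-H contact: residue 0 @(0,0) - residue 3 @(-1, 0)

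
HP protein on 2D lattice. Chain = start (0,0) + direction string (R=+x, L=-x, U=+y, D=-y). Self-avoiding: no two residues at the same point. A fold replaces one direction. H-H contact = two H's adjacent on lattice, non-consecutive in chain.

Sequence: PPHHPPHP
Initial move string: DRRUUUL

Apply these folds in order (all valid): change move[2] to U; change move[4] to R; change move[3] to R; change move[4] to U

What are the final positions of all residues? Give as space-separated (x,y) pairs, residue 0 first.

Initial moves: DRRUUUL
Fold: move[2]->U => DRUUUUL (positions: [(0, 0), (0, -1), (1, -1), (1, 0), (1, 1), (1, 2), (1, 3), (0, 3)])
Fold: move[4]->R => DRUURUL (positions: [(0, 0), (0, -1), (1, -1), (1, 0), (1, 1), (2, 1), (2, 2), (1, 2)])
Fold: move[3]->R => DRURRUL (positions: [(0, 0), (0, -1), (1, -1), (1, 0), (2, 0), (3, 0), (3, 1), (2, 1)])
Fold: move[4]->U => DRURUUL (positions: [(0, 0), (0, -1), (1, -1), (1, 0), (2, 0), (2, 1), (2, 2), (1, 2)])

Answer: (0,0) (0,-1) (1,-1) (1,0) (2,0) (2,1) (2,2) (1,2)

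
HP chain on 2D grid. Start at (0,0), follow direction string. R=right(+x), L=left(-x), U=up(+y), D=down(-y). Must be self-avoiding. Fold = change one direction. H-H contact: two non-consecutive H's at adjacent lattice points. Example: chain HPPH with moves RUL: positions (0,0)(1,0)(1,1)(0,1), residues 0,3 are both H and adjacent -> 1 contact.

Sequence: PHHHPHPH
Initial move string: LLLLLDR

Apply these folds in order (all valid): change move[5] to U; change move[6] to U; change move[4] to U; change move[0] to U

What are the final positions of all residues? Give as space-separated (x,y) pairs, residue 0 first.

Answer: (0,0) (0,1) (-1,1) (-2,1) (-3,1) (-3,2) (-3,3) (-3,4)

Derivation:
Initial moves: LLLLLDR
Fold: move[5]->U => LLLLLUR (positions: [(0, 0), (-1, 0), (-2, 0), (-3, 0), (-4, 0), (-5, 0), (-5, 1), (-4, 1)])
Fold: move[6]->U => LLLLLUU (positions: [(0, 0), (-1, 0), (-2, 0), (-3, 0), (-4, 0), (-5, 0), (-5, 1), (-5, 2)])
Fold: move[4]->U => LLLLUUU (positions: [(0, 0), (-1, 0), (-2, 0), (-3, 0), (-4, 0), (-4, 1), (-4, 2), (-4, 3)])
Fold: move[0]->U => ULLLUUU (positions: [(0, 0), (0, 1), (-1, 1), (-2, 1), (-3, 1), (-3, 2), (-3, 3), (-3, 4)])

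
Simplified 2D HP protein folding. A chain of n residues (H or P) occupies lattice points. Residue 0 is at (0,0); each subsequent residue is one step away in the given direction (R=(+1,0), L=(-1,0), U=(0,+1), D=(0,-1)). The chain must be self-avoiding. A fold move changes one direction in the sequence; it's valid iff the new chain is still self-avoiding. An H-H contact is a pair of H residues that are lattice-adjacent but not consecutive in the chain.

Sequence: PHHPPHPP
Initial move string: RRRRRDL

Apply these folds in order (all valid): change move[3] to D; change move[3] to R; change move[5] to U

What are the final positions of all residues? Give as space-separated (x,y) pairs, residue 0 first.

Initial moves: RRRRRDL
Fold: move[3]->D => RRRDRDL (positions: [(0, 0), (1, 0), (2, 0), (3, 0), (3, -1), (4, -1), (4, -2), (3, -2)])
Fold: move[3]->R => RRRRRDL (positions: [(0, 0), (1, 0), (2, 0), (3, 0), (4, 0), (5, 0), (5, -1), (4, -1)])
Fold: move[5]->U => RRRRRUL (positions: [(0, 0), (1, 0), (2, 0), (3, 0), (4, 0), (5, 0), (5, 1), (4, 1)])

Answer: (0,0) (1,0) (2,0) (3,0) (4,0) (5,0) (5,1) (4,1)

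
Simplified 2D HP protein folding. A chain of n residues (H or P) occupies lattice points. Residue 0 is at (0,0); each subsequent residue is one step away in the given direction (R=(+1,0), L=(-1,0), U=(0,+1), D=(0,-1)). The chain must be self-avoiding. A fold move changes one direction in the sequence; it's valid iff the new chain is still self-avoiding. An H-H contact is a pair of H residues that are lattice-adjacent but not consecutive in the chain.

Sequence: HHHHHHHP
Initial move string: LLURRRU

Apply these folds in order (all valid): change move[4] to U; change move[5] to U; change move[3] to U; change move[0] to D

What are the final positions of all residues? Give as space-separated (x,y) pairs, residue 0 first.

Answer: (0,0) (0,-1) (-1,-1) (-1,0) (-1,1) (-1,2) (-1,3) (-1,4)

Derivation:
Initial moves: LLURRRU
Fold: move[4]->U => LLURURU (positions: [(0, 0), (-1, 0), (-2, 0), (-2, 1), (-1, 1), (-1, 2), (0, 2), (0, 3)])
Fold: move[5]->U => LLURUUU (positions: [(0, 0), (-1, 0), (-2, 0), (-2, 1), (-1, 1), (-1, 2), (-1, 3), (-1, 4)])
Fold: move[3]->U => LLUUUUU (positions: [(0, 0), (-1, 0), (-2, 0), (-2, 1), (-2, 2), (-2, 3), (-2, 4), (-2, 5)])
Fold: move[0]->D => DLUUUUU (positions: [(0, 0), (0, -1), (-1, -1), (-1, 0), (-1, 1), (-1, 2), (-1, 3), (-1, 4)])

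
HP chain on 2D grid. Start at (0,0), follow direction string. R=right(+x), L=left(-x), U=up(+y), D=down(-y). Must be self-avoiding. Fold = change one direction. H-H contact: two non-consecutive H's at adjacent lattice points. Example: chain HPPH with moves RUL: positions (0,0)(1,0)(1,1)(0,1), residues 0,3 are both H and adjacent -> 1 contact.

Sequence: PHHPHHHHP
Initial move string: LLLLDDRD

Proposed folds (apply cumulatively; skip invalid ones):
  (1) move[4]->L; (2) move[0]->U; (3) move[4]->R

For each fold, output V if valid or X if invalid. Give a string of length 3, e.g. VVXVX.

Answer: VVX

Derivation:
Initial: LLLLDDRD -> [(0, 0), (-1, 0), (-2, 0), (-3, 0), (-4, 0), (-4, -1), (-4, -2), (-3, -2), (-3, -3)]
Fold 1: move[4]->L => LLLLLDRD VALID
Fold 2: move[0]->U => ULLLLDRD VALID
Fold 3: move[4]->R => ULLLRDRD INVALID (collision), skipped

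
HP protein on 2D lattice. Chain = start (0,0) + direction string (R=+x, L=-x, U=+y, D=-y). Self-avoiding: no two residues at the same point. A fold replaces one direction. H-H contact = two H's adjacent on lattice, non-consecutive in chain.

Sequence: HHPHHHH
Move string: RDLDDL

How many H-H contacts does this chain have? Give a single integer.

Answer: 1

Derivation:
Positions: [(0, 0), (1, 0), (1, -1), (0, -1), (0, -2), (0, -3), (-1, -3)]
H-H contact: residue 0 @(0,0) - residue 3 @(0, -1)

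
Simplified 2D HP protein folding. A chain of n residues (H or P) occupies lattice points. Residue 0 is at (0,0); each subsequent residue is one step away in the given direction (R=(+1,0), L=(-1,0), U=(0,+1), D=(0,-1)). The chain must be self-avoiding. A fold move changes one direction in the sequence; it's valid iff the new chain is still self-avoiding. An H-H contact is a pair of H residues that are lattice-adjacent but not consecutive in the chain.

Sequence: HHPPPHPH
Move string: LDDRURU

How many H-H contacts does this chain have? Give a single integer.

Positions: [(0, 0), (-1, 0), (-1, -1), (-1, -2), (0, -2), (0, -1), (1, -1), (1, 0)]
H-H contact: residue 0 @(0,0) - residue 7 @(1, 0)
H-H contact: residue 0 @(0,0) - residue 5 @(0, -1)

Answer: 2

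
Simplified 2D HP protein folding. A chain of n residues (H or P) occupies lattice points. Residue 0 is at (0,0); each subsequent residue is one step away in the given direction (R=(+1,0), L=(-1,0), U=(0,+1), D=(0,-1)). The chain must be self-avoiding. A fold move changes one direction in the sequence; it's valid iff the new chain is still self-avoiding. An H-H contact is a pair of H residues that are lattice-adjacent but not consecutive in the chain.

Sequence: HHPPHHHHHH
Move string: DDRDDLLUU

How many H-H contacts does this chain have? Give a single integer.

Answer: 0

Derivation:
Positions: [(0, 0), (0, -1), (0, -2), (1, -2), (1, -3), (1, -4), (0, -4), (-1, -4), (-1, -3), (-1, -2)]
No H-H contacts found.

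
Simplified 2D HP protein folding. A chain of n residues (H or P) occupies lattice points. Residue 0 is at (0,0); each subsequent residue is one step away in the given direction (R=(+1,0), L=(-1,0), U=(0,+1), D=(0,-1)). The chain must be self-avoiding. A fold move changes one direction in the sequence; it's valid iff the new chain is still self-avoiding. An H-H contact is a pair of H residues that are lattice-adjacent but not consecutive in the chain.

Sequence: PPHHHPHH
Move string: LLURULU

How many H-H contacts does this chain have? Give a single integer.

Answer: 1

Derivation:
Positions: [(0, 0), (-1, 0), (-2, 0), (-2, 1), (-1, 1), (-1, 2), (-2, 2), (-2, 3)]
H-H contact: residue 3 @(-2,1) - residue 6 @(-2, 2)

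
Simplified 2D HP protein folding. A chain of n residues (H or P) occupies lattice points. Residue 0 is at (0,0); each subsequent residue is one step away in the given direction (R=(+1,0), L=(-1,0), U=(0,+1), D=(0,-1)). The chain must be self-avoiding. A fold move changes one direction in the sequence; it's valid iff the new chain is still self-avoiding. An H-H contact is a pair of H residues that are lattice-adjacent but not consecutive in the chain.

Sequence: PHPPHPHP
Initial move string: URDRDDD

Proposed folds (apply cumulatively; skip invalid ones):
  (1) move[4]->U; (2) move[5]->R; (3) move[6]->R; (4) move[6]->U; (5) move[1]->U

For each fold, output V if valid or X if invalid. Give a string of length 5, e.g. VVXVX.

Initial: URDRDDD -> [(0, 0), (0, 1), (1, 1), (1, 0), (2, 0), (2, -1), (2, -2), (2, -3)]
Fold 1: move[4]->U => URDRUDD INVALID (collision), skipped
Fold 2: move[5]->R => URDRDRD VALID
Fold 3: move[6]->R => URDRDRR VALID
Fold 4: move[6]->U => URDRDRU VALID
Fold 5: move[1]->U => UUDRDRU INVALID (collision), skipped

Answer: XVVVX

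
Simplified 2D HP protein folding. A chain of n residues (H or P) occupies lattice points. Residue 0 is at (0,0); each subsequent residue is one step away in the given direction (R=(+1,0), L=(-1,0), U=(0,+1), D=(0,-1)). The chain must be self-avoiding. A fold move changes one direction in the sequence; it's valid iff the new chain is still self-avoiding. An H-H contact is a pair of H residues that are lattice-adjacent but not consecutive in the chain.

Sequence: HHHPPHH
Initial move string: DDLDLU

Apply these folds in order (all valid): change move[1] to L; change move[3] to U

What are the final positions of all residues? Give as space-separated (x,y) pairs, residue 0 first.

Answer: (0,0) (0,-1) (-1,-1) (-2,-1) (-2,0) (-3,0) (-3,1)

Derivation:
Initial moves: DDLDLU
Fold: move[1]->L => DLLDLU (positions: [(0, 0), (0, -1), (-1, -1), (-2, -1), (-2, -2), (-3, -2), (-3, -1)])
Fold: move[3]->U => DLLULU (positions: [(0, 0), (0, -1), (-1, -1), (-2, -1), (-2, 0), (-3, 0), (-3, 1)])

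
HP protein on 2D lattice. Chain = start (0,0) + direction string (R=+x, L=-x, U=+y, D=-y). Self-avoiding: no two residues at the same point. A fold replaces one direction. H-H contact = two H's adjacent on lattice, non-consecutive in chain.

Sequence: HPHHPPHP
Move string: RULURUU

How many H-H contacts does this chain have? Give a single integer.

Positions: [(0, 0), (1, 0), (1, 1), (0, 1), (0, 2), (1, 2), (1, 3), (1, 4)]
H-H contact: residue 0 @(0,0) - residue 3 @(0, 1)

Answer: 1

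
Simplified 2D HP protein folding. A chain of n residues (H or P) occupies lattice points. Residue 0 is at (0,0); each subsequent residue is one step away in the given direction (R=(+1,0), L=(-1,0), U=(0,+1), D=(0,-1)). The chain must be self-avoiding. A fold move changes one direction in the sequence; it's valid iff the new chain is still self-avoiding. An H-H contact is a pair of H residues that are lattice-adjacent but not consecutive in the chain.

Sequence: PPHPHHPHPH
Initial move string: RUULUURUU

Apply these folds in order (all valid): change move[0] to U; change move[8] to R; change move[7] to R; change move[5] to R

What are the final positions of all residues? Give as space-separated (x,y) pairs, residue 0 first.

Initial moves: RUULUURUU
Fold: move[0]->U => UUULUURUU (positions: [(0, 0), (0, 1), (0, 2), (0, 3), (-1, 3), (-1, 4), (-1, 5), (0, 5), (0, 6), (0, 7)])
Fold: move[8]->R => UUULUURUR (positions: [(0, 0), (0, 1), (0, 2), (0, 3), (-1, 3), (-1, 4), (-1, 5), (0, 5), (0, 6), (1, 6)])
Fold: move[7]->R => UUULUURRR (positions: [(0, 0), (0, 1), (0, 2), (0, 3), (-1, 3), (-1, 4), (-1, 5), (0, 5), (1, 5), (2, 5)])
Fold: move[5]->R => UUULURRRR (positions: [(0, 0), (0, 1), (0, 2), (0, 3), (-1, 3), (-1, 4), (0, 4), (1, 4), (2, 4), (3, 4)])

Answer: (0,0) (0,1) (0,2) (0,3) (-1,3) (-1,4) (0,4) (1,4) (2,4) (3,4)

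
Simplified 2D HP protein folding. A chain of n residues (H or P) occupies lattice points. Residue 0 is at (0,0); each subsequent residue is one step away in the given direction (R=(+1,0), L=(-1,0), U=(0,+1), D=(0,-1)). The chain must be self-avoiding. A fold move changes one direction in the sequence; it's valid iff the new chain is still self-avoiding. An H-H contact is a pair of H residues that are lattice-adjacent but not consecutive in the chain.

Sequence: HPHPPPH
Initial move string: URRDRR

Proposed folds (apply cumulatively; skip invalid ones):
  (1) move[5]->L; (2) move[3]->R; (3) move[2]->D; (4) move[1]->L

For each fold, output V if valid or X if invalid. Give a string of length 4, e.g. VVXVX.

Answer: XVVX

Derivation:
Initial: URRDRR -> [(0, 0), (0, 1), (1, 1), (2, 1), (2, 0), (3, 0), (4, 0)]
Fold 1: move[5]->L => URRDRL INVALID (collision), skipped
Fold 2: move[3]->R => URRRRR VALID
Fold 3: move[2]->D => URDRRR VALID
Fold 4: move[1]->L => ULDRRR INVALID (collision), skipped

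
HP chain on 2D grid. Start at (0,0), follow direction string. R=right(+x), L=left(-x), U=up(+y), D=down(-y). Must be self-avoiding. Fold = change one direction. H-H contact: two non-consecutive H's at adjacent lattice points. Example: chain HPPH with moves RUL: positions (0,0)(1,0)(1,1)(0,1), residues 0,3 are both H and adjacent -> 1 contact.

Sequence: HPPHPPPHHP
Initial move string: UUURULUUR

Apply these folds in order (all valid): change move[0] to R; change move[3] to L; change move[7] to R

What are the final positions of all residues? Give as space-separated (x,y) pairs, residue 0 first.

Answer: (0,0) (1,0) (1,1) (1,2) (0,2) (0,3) (-1,3) (-1,4) (0,4) (1,4)

Derivation:
Initial moves: UUURULUUR
Fold: move[0]->R => RUURULUUR (positions: [(0, 0), (1, 0), (1, 1), (1, 2), (2, 2), (2, 3), (1, 3), (1, 4), (1, 5), (2, 5)])
Fold: move[3]->L => RUULULUUR (positions: [(0, 0), (1, 0), (1, 1), (1, 2), (0, 2), (0, 3), (-1, 3), (-1, 4), (-1, 5), (0, 5)])
Fold: move[7]->R => RUULULURR (positions: [(0, 0), (1, 0), (1, 1), (1, 2), (0, 2), (0, 3), (-1, 3), (-1, 4), (0, 4), (1, 4)])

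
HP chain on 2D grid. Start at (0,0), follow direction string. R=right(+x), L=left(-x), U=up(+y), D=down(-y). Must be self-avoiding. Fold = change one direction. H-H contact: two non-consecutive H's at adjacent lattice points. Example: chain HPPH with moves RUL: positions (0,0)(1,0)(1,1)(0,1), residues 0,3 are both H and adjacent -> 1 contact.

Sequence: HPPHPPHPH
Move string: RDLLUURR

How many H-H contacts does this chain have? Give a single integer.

Positions: [(0, 0), (1, 0), (1, -1), (0, -1), (-1, -1), (-1, 0), (-1, 1), (0, 1), (1, 1)]
H-H contact: residue 0 @(0,0) - residue 3 @(0, -1)

Answer: 1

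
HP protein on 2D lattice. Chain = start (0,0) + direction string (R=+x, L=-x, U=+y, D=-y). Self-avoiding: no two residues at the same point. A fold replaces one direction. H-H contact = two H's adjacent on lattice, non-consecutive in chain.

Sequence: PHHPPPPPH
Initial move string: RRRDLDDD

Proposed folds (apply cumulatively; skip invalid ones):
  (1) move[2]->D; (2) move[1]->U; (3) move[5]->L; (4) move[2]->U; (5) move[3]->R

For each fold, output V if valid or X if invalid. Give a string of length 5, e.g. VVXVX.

Initial: RRRDLDDD -> [(0, 0), (1, 0), (2, 0), (3, 0), (3, -1), (2, -1), (2, -2), (2, -3), (2, -4)]
Fold 1: move[2]->D => RRDDLDDD VALID
Fold 2: move[1]->U => RUDDLDDD INVALID (collision), skipped
Fold 3: move[5]->L => RRDDLLDD VALID
Fold 4: move[2]->U => RRUDLLDD INVALID (collision), skipped
Fold 5: move[3]->R => RRDRLLDD INVALID (collision), skipped

Answer: VXVXX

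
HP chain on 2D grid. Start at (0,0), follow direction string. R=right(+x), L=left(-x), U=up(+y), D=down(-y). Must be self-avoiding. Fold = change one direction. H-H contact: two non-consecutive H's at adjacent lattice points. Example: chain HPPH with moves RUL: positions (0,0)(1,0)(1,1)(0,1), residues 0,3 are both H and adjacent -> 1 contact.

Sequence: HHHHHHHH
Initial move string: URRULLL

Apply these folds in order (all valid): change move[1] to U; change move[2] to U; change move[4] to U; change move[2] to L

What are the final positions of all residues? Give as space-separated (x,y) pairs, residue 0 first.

Answer: (0,0) (0,1) (0,2) (-1,2) (-1,3) (-1,4) (-2,4) (-3,4)

Derivation:
Initial moves: URRULLL
Fold: move[1]->U => UURULLL (positions: [(0, 0), (0, 1), (0, 2), (1, 2), (1, 3), (0, 3), (-1, 3), (-2, 3)])
Fold: move[2]->U => UUUULLL (positions: [(0, 0), (0, 1), (0, 2), (0, 3), (0, 4), (-1, 4), (-2, 4), (-3, 4)])
Fold: move[4]->U => UUUUULL (positions: [(0, 0), (0, 1), (0, 2), (0, 3), (0, 4), (0, 5), (-1, 5), (-2, 5)])
Fold: move[2]->L => UULUULL (positions: [(0, 0), (0, 1), (0, 2), (-1, 2), (-1, 3), (-1, 4), (-2, 4), (-3, 4)])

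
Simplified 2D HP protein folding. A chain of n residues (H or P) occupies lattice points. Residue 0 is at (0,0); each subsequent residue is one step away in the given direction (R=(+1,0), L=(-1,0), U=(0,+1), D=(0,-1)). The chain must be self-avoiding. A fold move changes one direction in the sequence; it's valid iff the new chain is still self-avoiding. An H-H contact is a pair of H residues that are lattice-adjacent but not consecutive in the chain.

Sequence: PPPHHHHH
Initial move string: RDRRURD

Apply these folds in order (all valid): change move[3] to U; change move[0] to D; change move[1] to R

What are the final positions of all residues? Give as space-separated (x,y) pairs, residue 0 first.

Answer: (0,0) (0,-1) (1,-1) (2,-1) (2,0) (2,1) (3,1) (3,0)

Derivation:
Initial moves: RDRRURD
Fold: move[3]->U => RDRUURD (positions: [(0, 0), (1, 0), (1, -1), (2, -1), (2, 0), (2, 1), (3, 1), (3, 0)])
Fold: move[0]->D => DDRUURD (positions: [(0, 0), (0, -1), (0, -2), (1, -2), (1, -1), (1, 0), (2, 0), (2, -1)])
Fold: move[1]->R => DRRUURD (positions: [(0, 0), (0, -1), (1, -1), (2, -1), (2, 0), (2, 1), (3, 1), (3, 0)])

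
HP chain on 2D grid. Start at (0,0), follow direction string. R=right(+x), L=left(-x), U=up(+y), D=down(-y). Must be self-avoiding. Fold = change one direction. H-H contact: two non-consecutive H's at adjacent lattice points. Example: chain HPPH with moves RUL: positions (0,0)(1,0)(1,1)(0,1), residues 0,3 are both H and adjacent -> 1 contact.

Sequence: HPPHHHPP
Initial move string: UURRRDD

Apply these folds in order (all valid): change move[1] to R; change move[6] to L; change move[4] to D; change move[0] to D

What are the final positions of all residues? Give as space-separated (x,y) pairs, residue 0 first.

Answer: (0,0) (0,-1) (1,-1) (2,-1) (3,-1) (3,-2) (3,-3) (2,-3)

Derivation:
Initial moves: UURRRDD
Fold: move[1]->R => URRRRDD (positions: [(0, 0), (0, 1), (1, 1), (2, 1), (3, 1), (4, 1), (4, 0), (4, -1)])
Fold: move[6]->L => URRRRDL (positions: [(0, 0), (0, 1), (1, 1), (2, 1), (3, 1), (4, 1), (4, 0), (3, 0)])
Fold: move[4]->D => URRRDDL (positions: [(0, 0), (0, 1), (1, 1), (2, 1), (3, 1), (3, 0), (3, -1), (2, -1)])
Fold: move[0]->D => DRRRDDL (positions: [(0, 0), (0, -1), (1, -1), (2, -1), (3, -1), (3, -2), (3, -3), (2, -3)])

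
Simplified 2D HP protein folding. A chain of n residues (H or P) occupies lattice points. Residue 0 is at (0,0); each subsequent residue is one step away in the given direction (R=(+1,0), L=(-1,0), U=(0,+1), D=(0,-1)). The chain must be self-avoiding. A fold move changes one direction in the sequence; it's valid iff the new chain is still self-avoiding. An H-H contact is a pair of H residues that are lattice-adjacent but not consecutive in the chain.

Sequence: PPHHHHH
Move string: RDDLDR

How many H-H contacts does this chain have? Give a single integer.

Answer: 1

Derivation:
Positions: [(0, 0), (1, 0), (1, -1), (1, -2), (0, -2), (0, -3), (1, -3)]
H-H contact: residue 3 @(1,-2) - residue 6 @(1, -3)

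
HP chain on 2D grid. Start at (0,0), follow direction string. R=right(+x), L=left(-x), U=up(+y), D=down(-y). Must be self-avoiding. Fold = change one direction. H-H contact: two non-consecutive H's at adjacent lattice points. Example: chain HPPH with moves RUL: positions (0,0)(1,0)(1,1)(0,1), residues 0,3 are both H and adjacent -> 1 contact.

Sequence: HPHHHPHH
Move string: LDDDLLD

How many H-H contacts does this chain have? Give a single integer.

Positions: [(0, 0), (-1, 0), (-1, -1), (-1, -2), (-1, -3), (-2, -3), (-3, -3), (-3, -4)]
No H-H contacts found.

Answer: 0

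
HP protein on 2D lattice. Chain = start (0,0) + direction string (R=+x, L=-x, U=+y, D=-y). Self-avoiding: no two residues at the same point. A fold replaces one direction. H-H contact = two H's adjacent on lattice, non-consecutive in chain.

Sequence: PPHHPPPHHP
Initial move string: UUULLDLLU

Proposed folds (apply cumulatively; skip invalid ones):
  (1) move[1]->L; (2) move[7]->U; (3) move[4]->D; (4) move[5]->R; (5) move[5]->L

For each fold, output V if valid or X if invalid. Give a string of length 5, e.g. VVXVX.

Answer: VVVXV

Derivation:
Initial: UUULLDLLU -> [(0, 0), (0, 1), (0, 2), (0, 3), (-1, 3), (-2, 3), (-2, 2), (-3, 2), (-4, 2), (-4, 3)]
Fold 1: move[1]->L => ULULLDLLU VALID
Fold 2: move[7]->U => ULULLDLUU VALID
Fold 3: move[4]->D => ULULDDLUU VALID
Fold 4: move[5]->R => ULULDRLUU INVALID (collision), skipped
Fold 5: move[5]->L => ULULDLLUU VALID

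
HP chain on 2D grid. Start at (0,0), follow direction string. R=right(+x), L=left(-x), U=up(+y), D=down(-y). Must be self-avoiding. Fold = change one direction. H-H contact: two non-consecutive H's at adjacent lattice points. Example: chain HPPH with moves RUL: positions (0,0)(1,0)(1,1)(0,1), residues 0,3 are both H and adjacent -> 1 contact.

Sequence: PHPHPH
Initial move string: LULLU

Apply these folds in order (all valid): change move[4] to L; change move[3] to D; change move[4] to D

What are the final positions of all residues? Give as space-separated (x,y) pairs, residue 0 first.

Answer: (0,0) (-1,0) (-1,1) (-2,1) (-2,0) (-2,-1)

Derivation:
Initial moves: LULLU
Fold: move[4]->L => LULLL (positions: [(0, 0), (-1, 0), (-1, 1), (-2, 1), (-3, 1), (-4, 1)])
Fold: move[3]->D => LULDL (positions: [(0, 0), (-1, 0), (-1, 1), (-2, 1), (-2, 0), (-3, 0)])
Fold: move[4]->D => LULDD (positions: [(0, 0), (-1, 0), (-1, 1), (-2, 1), (-2, 0), (-2, -1)])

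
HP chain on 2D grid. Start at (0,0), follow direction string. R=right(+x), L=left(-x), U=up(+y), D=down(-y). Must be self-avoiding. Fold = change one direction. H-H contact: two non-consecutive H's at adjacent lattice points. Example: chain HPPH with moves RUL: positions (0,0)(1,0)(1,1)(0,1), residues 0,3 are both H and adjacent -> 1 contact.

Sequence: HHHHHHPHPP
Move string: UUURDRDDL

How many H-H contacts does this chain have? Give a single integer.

Positions: [(0, 0), (0, 1), (0, 2), (0, 3), (1, 3), (1, 2), (2, 2), (2, 1), (2, 0), (1, 0)]
H-H contact: residue 2 @(0,2) - residue 5 @(1, 2)

Answer: 1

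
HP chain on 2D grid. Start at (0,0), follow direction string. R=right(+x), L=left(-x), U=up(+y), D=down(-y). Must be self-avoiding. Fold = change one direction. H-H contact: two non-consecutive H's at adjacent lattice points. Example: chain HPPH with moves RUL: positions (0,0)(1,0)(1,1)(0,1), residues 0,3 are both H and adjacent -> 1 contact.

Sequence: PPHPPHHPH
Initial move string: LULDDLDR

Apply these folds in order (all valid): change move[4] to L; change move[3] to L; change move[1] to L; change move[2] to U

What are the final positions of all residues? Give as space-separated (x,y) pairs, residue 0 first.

Answer: (0,0) (-1,0) (-2,0) (-2,1) (-3,1) (-4,1) (-5,1) (-5,0) (-4,0)

Derivation:
Initial moves: LULDDLDR
Fold: move[4]->L => LULDLLDR (positions: [(0, 0), (-1, 0), (-1, 1), (-2, 1), (-2, 0), (-3, 0), (-4, 0), (-4, -1), (-3, -1)])
Fold: move[3]->L => LULLLLDR (positions: [(0, 0), (-1, 0), (-1, 1), (-2, 1), (-3, 1), (-4, 1), (-5, 1), (-5, 0), (-4, 0)])
Fold: move[1]->L => LLLLLLDR (positions: [(0, 0), (-1, 0), (-2, 0), (-3, 0), (-4, 0), (-5, 0), (-6, 0), (-6, -1), (-5, -1)])
Fold: move[2]->U => LLULLLDR (positions: [(0, 0), (-1, 0), (-2, 0), (-2, 1), (-3, 1), (-4, 1), (-5, 1), (-5, 0), (-4, 0)])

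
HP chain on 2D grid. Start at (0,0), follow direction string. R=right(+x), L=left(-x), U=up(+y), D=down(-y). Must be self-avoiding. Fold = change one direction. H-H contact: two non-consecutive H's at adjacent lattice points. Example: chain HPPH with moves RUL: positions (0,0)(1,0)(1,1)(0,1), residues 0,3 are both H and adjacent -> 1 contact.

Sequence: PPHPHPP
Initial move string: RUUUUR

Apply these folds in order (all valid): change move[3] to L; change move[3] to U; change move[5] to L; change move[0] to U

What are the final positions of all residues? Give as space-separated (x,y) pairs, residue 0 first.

Initial moves: RUUUUR
Fold: move[3]->L => RUULUR (positions: [(0, 0), (1, 0), (1, 1), (1, 2), (0, 2), (0, 3), (1, 3)])
Fold: move[3]->U => RUUUUR (positions: [(0, 0), (1, 0), (1, 1), (1, 2), (1, 3), (1, 4), (2, 4)])
Fold: move[5]->L => RUUUUL (positions: [(0, 0), (1, 0), (1, 1), (1, 2), (1, 3), (1, 4), (0, 4)])
Fold: move[0]->U => UUUUUL (positions: [(0, 0), (0, 1), (0, 2), (0, 3), (0, 4), (0, 5), (-1, 5)])

Answer: (0,0) (0,1) (0,2) (0,3) (0,4) (0,5) (-1,5)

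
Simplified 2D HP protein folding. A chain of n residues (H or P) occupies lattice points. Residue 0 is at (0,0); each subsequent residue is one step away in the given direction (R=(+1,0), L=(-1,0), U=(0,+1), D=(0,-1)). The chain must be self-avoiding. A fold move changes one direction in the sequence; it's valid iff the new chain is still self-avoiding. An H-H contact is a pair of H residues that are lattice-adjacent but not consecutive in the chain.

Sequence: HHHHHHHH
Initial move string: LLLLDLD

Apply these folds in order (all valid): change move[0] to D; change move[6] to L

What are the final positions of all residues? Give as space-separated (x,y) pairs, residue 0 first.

Initial moves: LLLLDLD
Fold: move[0]->D => DLLLDLD (positions: [(0, 0), (0, -1), (-1, -1), (-2, -1), (-3, -1), (-3, -2), (-4, -2), (-4, -3)])
Fold: move[6]->L => DLLLDLL (positions: [(0, 0), (0, -1), (-1, -1), (-2, -1), (-3, -1), (-3, -2), (-4, -2), (-5, -2)])

Answer: (0,0) (0,-1) (-1,-1) (-2,-1) (-3,-1) (-3,-2) (-4,-2) (-5,-2)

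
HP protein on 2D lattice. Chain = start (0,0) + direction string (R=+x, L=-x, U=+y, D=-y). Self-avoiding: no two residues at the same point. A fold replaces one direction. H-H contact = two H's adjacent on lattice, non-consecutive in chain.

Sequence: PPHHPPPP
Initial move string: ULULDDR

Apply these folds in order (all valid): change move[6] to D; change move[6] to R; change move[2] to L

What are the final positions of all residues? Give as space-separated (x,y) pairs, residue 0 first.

Initial moves: ULULDDR
Fold: move[6]->D => ULULDDD (positions: [(0, 0), (0, 1), (-1, 1), (-1, 2), (-2, 2), (-2, 1), (-2, 0), (-2, -1)])
Fold: move[6]->R => ULULDDR (positions: [(0, 0), (0, 1), (-1, 1), (-1, 2), (-2, 2), (-2, 1), (-2, 0), (-1, 0)])
Fold: move[2]->L => ULLLDDR (positions: [(0, 0), (0, 1), (-1, 1), (-2, 1), (-3, 1), (-3, 0), (-3, -1), (-2, -1)])

Answer: (0,0) (0,1) (-1,1) (-2,1) (-3,1) (-3,0) (-3,-1) (-2,-1)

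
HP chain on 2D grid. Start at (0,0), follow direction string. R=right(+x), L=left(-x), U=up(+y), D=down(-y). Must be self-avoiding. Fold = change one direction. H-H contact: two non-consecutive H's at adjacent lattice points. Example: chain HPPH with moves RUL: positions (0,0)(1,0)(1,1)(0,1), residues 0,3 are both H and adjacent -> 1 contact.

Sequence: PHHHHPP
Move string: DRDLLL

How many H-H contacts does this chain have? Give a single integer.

Answer: 1

Derivation:
Positions: [(0, 0), (0, -1), (1, -1), (1, -2), (0, -2), (-1, -2), (-2, -2)]
H-H contact: residue 1 @(0,-1) - residue 4 @(0, -2)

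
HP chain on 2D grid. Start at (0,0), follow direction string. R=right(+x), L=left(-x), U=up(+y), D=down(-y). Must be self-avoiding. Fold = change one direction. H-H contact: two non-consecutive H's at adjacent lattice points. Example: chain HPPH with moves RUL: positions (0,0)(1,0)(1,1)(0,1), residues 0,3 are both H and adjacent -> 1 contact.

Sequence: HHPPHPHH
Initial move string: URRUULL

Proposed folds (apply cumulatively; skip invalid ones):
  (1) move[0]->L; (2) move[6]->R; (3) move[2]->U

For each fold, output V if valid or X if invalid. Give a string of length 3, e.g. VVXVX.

Answer: XXV

Derivation:
Initial: URRUULL -> [(0, 0), (0, 1), (1, 1), (2, 1), (2, 2), (2, 3), (1, 3), (0, 3)]
Fold 1: move[0]->L => LRRUULL INVALID (collision), skipped
Fold 2: move[6]->R => URRUULR INVALID (collision), skipped
Fold 3: move[2]->U => URUUULL VALID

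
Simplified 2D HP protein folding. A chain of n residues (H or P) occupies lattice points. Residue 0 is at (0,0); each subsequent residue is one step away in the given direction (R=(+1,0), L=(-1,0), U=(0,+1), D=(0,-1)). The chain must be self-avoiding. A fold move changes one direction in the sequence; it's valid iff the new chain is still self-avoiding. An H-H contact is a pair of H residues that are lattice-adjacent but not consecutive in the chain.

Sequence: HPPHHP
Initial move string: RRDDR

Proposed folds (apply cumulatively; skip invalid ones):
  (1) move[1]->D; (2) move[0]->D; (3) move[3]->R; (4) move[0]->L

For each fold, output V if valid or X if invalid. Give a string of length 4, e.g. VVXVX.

Answer: VVVV

Derivation:
Initial: RRDDR -> [(0, 0), (1, 0), (2, 0), (2, -1), (2, -2), (3, -2)]
Fold 1: move[1]->D => RDDDR VALID
Fold 2: move[0]->D => DDDDR VALID
Fold 3: move[3]->R => DDDRR VALID
Fold 4: move[0]->L => LDDRR VALID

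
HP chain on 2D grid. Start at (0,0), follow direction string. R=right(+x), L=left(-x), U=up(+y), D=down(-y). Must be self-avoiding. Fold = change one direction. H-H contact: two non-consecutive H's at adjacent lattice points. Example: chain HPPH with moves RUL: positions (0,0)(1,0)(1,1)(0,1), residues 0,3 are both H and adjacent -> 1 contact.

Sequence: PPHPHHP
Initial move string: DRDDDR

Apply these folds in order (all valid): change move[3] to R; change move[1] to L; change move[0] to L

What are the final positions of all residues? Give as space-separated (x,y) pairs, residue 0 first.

Initial moves: DRDDDR
Fold: move[3]->R => DRDRDR (positions: [(0, 0), (0, -1), (1, -1), (1, -2), (2, -2), (2, -3), (3, -3)])
Fold: move[1]->L => DLDRDR (positions: [(0, 0), (0, -1), (-1, -1), (-1, -2), (0, -2), (0, -3), (1, -3)])
Fold: move[0]->L => LLDRDR (positions: [(0, 0), (-1, 0), (-2, 0), (-2, -1), (-1, -1), (-1, -2), (0, -2)])

Answer: (0,0) (-1,0) (-2,0) (-2,-1) (-1,-1) (-1,-2) (0,-2)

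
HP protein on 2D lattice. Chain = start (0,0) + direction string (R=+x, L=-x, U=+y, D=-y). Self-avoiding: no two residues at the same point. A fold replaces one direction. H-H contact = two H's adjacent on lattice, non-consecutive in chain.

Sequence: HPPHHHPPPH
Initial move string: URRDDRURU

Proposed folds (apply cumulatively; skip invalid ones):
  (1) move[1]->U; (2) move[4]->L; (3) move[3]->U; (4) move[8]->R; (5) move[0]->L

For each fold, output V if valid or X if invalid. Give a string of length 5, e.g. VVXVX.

Initial: URRDDRURU -> [(0, 0), (0, 1), (1, 1), (2, 1), (2, 0), (2, -1), (3, -1), (3, 0), (4, 0), (4, 1)]
Fold 1: move[1]->U => UURDDRURU VALID
Fold 2: move[4]->L => UURDLRURU INVALID (collision), skipped
Fold 3: move[3]->U => UURUDRURU INVALID (collision), skipped
Fold 4: move[8]->R => UURDDRURR VALID
Fold 5: move[0]->L => LURDDRURR INVALID (collision), skipped

Answer: VXXVX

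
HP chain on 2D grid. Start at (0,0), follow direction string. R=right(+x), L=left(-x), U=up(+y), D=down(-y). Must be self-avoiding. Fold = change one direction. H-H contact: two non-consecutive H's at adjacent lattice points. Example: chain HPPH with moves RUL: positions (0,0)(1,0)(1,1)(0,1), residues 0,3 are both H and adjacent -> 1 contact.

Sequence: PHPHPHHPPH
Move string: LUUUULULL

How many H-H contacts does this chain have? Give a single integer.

Answer: 0

Derivation:
Positions: [(0, 0), (-1, 0), (-1, 1), (-1, 2), (-1, 3), (-1, 4), (-2, 4), (-2, 5), (-3, 5), (-4, 5)]
No H-H contacts found.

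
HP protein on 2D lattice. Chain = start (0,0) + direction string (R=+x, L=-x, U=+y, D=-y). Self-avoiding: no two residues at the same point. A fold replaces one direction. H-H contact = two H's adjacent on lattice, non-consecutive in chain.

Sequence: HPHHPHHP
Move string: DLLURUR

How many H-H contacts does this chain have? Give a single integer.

Positions: [(0, 0), (0, -1), (-1, -1), (-2, -1), (-2, 0), (-1, 0), (-1, 1), (0, 1)]
H-H contact: residue 0 @(0,0) - residue 5 @(-1, 0)
H-H contact: residue 2 @(-1,-1) - residue 5 @(-1, 0)

Answer: 2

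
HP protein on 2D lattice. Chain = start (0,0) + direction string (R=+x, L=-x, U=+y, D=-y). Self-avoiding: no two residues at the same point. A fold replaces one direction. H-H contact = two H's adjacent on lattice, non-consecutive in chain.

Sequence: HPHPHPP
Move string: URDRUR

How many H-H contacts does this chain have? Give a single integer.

Positions: [(0, 0), (0, 1), (1, 1), (1, 0), (2, 0), (2, 1), (3, 1)]
No H-H contacts found.

Answer: 0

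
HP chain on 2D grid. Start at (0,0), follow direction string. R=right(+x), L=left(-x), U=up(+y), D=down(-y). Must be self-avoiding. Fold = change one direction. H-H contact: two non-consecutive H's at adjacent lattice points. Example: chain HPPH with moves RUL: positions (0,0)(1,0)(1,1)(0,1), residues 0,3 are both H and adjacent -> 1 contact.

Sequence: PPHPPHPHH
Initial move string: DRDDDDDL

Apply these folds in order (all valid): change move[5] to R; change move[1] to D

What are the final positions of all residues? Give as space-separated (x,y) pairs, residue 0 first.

Initial moves: DRDDDDDL
Fold: move[5]->R => DRDDDRDL (positions: [(0, 0), (0, -1), (1, -1), (1, -2), (1, -3), (1, -4), (2, -4), (2, -5), (1, -5)])
Fold: move[1]->D => DDDDDRDL (positions: [(0, 0), (0, -1), (0, -2), (0, -3), (0, -4), (0, -5), (1, -5), (1, -6), (0, -6)])

Answer: (0,0) (0,-1) (0,-2) (0,-3) (0,-4) (0,-5) (1,-5) (1,-6) (0,-6)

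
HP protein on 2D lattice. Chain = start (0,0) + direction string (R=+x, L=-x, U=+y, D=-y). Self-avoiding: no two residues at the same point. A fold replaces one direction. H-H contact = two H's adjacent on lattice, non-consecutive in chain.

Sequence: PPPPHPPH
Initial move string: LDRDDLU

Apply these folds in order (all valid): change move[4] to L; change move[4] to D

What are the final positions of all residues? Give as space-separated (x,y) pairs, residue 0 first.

Initial moves: LDRDDLU
Fold: move[4]->L => LDRDLLU (positions: [(0, 0), (-1, 0), (-1, -1), (0, -1), (0, -2), (-1, -2), (-2, -2), (-2, -1)])
Fold: move[4]->D => LDRDDLU (positions: [(0, 0), (-1, 0), (-1, -1), (0, -1), (0, -2), (0, -3), (-1, -3), (-1, -2)])

Answer: (0,0) (-1,0) (-1,-1) (0,-1) (0,-2) (0,-3) (-1,-3) (-1,-2)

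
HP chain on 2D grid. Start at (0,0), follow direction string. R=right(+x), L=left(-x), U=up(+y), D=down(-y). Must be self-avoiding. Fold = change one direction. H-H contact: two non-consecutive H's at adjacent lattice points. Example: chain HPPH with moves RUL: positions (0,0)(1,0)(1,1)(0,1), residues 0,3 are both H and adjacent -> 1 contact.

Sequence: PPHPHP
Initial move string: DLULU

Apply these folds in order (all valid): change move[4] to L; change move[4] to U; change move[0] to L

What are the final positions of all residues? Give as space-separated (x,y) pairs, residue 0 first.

Answer: (0,0) (-1,0) (-2,0) (-2,1) (-3,1) (-3,2)

Derivation:
Initial moves: DLULU
Fold: move[4]->L => DLULL (positions: [(0, 0), (0, -1), (-1, -1), (-1, 0), (-2, 0), (-3, 0)])
Fold: move[4]->U => DLULU (positions: [(0, 0), (0, -1), (-1, -1), (-1, 0), (-2, 0), (-2, 1)])
Fold: move[0]->L => LLULU (positions: [(0, 0), (-1, 0), (-2, 0), (-2, 1), (-3, 1), (-3, 2)])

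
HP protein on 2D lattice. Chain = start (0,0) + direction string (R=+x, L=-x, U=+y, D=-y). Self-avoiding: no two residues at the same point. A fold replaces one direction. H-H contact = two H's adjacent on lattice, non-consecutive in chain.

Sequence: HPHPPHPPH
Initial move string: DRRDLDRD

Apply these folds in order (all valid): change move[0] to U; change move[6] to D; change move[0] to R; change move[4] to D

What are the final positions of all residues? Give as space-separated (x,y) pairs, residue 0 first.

Answer: (0,0) (1,0) (2,0) (3,0) (3,-1) (3,-2) (3,-3) (3,-4) (3,-5)

Derivation:
Initial moves: DRRDLDRD
Fold: move[0]->U => URRDLDRD (positions: [(0, 0), (0, 1), (1, 1), (2, 1), (2, 0), (1, 0), (1, -1), (2, -1), (2, -2)])
Fold: move[6]->D => URRDLDDD (positions: [(0, 0), (0, 1), (1, 1), (2, 1), (2, 0), (1, 0), (1, -1), (1, -2), (1, -3)])
Fold: move[0]->R => RRRDLDDD (positions: [(0, 0), (1, 0), (2, 0), (3, 0), (3, -1), (2, -1), (2, -2), (2, -3), (2, -4)])
Fold: move[4]->D => RRRDDDDD (positions: [(0, 0), (1, 0), (2, 0), (3, 0), (3, -1), (3, -2), (3, -3), (3, -4), (3, -5)])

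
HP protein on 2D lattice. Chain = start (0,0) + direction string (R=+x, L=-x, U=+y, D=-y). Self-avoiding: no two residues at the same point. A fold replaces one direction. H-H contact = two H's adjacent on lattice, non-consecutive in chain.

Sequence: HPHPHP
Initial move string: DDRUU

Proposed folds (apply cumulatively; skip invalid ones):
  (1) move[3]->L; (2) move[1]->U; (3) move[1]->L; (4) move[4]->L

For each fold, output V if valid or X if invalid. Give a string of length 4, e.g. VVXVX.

Initial: DDRUU -> [(0, 0), (0, -1), (0, -2), (1, -2), (1, -1), (1, 0)]
Fold 1: move[3]->L => DDRLU INVALID (collision), skipped
Fold 2: move[1]->U => DURUU INVALID (collision), skipped
Fold 3: move[1]->L => DLRUU INVALID (collision), skipped
Fold 4: move[4]->L => DDRUL INVALID (collision), skipped

Answer: XXXX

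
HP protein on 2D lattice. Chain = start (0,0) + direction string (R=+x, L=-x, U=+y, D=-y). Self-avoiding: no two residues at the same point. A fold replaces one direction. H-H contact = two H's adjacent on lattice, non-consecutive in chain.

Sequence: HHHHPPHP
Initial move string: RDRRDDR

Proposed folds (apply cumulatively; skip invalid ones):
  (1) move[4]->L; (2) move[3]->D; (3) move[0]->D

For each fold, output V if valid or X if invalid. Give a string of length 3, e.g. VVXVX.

Initial: RDRRDDR -> [(0, 0), (1, 0), (1, -1), (2, -1), (3, -1), (3, -2), (3, -3), (4, -3)]
Fold 1: move[4]->L => RDRRLDR INVALID (collision), skipped
Fold 2: move[3]->D => RDRDDDR VALID
Fold 3: move[0]->D => DDRDDDR VALID

Answer: XVV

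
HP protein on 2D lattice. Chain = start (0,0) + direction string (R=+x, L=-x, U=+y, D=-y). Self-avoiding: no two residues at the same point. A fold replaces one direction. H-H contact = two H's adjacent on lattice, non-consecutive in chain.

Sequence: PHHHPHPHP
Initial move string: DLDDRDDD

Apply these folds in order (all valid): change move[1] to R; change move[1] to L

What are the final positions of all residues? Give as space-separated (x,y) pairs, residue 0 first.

Answer: (0,0) (0,-1) (-1,-1) (-1,-2) (-1,-3) (0,-3) (0,-4) (0,-5) (0,-6)

Derivation:
Initial moves: DLDDRDDD
Fold: move[1]->R => DRDDRDDD (positions: [(0, 0), (0, -1), (1, -1), (1, -2), (1, -3), (2, -3), (2, -4), (2, -5), (2, -6)])
Fold: move[1]->L => DLDDRDDD (positions: [(0, 0), (0, -1), (-1, -1), (-1, -2), (-1, -3), (0, -3), (0, -4), (0, -5), (0, -6)])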